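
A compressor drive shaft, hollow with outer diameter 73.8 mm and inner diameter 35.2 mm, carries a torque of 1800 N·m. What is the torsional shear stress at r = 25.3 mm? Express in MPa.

16.5 MPa

J = π(d_o⁴ − d_i⁴)/32 = π(0.0738⁴ − 0.0352⁴)/32 = 2.762×10^-6 m⁴.
Shear stress varies linearly with radius: τ = T·r/J = 1800 × 0.0253 / 2.762×10^-6 = 1.649×10^7 Pa.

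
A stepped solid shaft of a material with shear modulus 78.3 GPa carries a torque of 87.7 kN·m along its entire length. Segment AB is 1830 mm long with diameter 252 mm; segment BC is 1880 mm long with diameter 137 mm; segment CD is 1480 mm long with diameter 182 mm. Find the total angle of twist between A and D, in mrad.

81.5 mrad

J_AB = π(0.252)⁴/32 = 3.96×10^-4 m⁴; J_BC = π(0.137)⁴/32 = 3.46×10^-5 m⁴; J_CD = π(0.182)⁴/32 = 1.08×10^-4 m⁴.
θ = (T/G)·Σ L_i/J_i = (87700/78.3×10⁹)·(1.83/3.96×10^-4 + 1.88/3.46×10^-5 + 1.48/1.08×10^-4) = 0.08145 rad.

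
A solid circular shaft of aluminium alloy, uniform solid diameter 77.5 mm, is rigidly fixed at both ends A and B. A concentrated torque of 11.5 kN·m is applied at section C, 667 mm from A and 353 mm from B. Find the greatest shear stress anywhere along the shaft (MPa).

With uniform GJ and both ends fixed, compatibility θ_AC = θ_CB gives T_A·a = T_B·b, together with T_A + T_B = T₀.
T_A = T₀·b/(a+b) = 11500·353/1020 = 3980 N·m; T_B = 7520 N·m.
τ in each portion: τ_AC = 4.35×10^7 Pa, τ_CB = 8.23×10^7 Pa; maximum is in CB.
τ_max = T_CB·r/J = 7520·0.0387/3.54×10^-6 = 8.228×10^7 Pa.

82.3 MPa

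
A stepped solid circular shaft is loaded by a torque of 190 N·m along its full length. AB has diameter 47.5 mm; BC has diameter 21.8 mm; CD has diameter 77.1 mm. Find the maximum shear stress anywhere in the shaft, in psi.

Under the same torque, τ_max = 16T/(πd³) is largest where d is smallest — segment BC (d = 21.8 mm).
τ_max = 16·190.0/(π·(0.0218)³) = 9.340×10^7 Pa.

13500 psi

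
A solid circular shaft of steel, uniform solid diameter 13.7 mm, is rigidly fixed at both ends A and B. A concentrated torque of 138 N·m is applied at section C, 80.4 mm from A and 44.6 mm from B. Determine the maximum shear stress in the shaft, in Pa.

With uniform GJ and both ends fixed, compatibility θ_AC = θ_CB gives T_A·a = T_B·b, together with T_A + T_B = T₀.
T_A = T₀·b/(a+b) = 138.0·44.6/125.0 = 49.24 N·m; T_B = 88.76 N·m.
τ in each portion: τ_AC = 9.75×10^7 Pa, τ_CB = 1.76×10^8 Pa; maximum is in CB.
τ_max = T_CB·r/J = 88.76·0.00685/3.46×10^-9 = 1.758×10^8 Pa.

1.76e8 Pa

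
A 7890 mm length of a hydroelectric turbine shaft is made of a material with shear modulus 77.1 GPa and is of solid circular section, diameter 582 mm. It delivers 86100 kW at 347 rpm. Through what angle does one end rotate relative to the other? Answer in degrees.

1.23°

ω = 2π·347/60 = 36.34 rad/s, so T = P/ω = 86100×10³ / 36.34 = 2.369e6 N·m.
J = πd⁴/32 = π(0.582)⁴/32 = 0.01126 m⁴.
θ = T·L/(G·J) = 2.369e6 × 7.89 / (77.1×10⁹ × 0.01126) = 0.02153 rad.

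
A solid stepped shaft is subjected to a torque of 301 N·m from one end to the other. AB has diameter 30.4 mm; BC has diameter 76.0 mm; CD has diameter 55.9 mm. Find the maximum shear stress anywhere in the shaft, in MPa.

54.6 MPa

Under the same torque, τ_max = 16T/(πd³) is largest where d is smallest — segment AB (d = 30.4 mm).
τ_max = 16·301.0/(π·(0.0304)³) = 5.457×10^7 Pa.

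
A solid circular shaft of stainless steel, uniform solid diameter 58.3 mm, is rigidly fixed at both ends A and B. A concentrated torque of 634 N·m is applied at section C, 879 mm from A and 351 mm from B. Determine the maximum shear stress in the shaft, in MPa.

With uniform GJ and both ends fixed, compatibility θ_AC = θ_CB gives T_A·a = T_B·b, together with T_A + T_B = T₀.
T_A = T₀·b/(a+b) = 634.0·351/1230 = 180.9 N·m; T_B = 453.1 N·m.
τ in each portion: τ_AC = 4.65×10^6 Pa, τ_CB = 1.16×10^7 Pa; maximum is in CB.
τ_max = T_CB·r/J = 453.1·0.0291/1.13×10^-6 = 1.164×10^7 Pa.

11.6 MPa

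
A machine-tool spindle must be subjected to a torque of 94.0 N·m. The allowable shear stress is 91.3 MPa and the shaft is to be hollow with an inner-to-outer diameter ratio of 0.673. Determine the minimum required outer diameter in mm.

For a hollow shaft with d_i/d_o = 0.673: τ_max = 16T/(π d_o³ (1−k⁴)), so d_o = [16T/(π τ_allow (1−k⁴))]^(1/3) = [16·94.00/(π·9.13×10^7·0.7949)]^(1/3) = 0.01875 m.

18.8 mm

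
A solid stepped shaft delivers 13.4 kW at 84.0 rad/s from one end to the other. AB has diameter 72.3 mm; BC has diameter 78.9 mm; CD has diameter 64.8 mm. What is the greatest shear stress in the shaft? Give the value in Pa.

ω = 84.0 rad/s, so T = P/ω = 13.4×10³ / 84.00 = 159.5 N·m.
Under the same torque, τ_max = 16T/(πd³) is largest where d is smallest — segment CD (d = 64.8 mm).
τ_max = 16·159.5/(π·(0.0648)³) = 2.986×10^6 Pa.

2.99e6 Pa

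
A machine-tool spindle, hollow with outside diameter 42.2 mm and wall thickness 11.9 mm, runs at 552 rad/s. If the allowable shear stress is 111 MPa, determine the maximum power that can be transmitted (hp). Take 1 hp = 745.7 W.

J = π(d_o⁴ − d_i⁴)/32 = π(0.0422⁴ − 0.0184⁴)/32 = 3.001×10^-7 m⁴.
T_max = τ_allow·J/r = 1.11×10^8 × 3.001×10^-7 / 0.0211 = 1579 N·m.
ω = 552 rad/s, so P_max = T_max·ω = 8.714×10^5 W.

1170 hp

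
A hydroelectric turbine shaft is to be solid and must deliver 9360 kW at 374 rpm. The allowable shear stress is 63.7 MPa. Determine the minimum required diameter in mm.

ω = 2π·374/60 = 39.17 rad/s, so T = P/ω = 9360×10³ / 39.17 = 239000 N·m.
For a solid shaft τ_max = 16T/(πd³), so d = (16T/(π τ_allow))^(1/3) = (16·239000/(π·6.37×10^7))^(1/3) = 0.2673 m.

267 mm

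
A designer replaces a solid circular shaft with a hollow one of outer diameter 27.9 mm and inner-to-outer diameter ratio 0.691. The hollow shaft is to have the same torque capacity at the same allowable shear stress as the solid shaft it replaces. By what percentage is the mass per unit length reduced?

37.9 %

Equal τ_max and T ⇒ the solid shaft needs d_s³ = d_o³(1−k⁴), so d_s = 27.9·(1−0.691⁴)^(1/3) = 25.59 mm.
Area ratio A_h/A_s = d_o²(1−k²)/d_s² = (1−k²)/(1−k⁴)^(2/3) = 0.6209.
Mass saving = 1 − 0.6209 = 37.9 %.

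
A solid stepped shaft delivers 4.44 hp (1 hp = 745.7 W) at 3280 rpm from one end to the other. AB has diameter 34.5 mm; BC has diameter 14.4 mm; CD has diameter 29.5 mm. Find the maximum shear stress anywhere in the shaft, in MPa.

ω = 2π·3280/60 = 343.5 rad/s, so T = P/ω = 4.44×745.7 / 343.5 = 9.639 N·m.
Under the same torque, τ_max = 16T/(πd³) is largest where d is smallest — segment BC (d = 14.4 mm).
τ_max = 16·9.639/(π·(0.0144)³) = 1.644×10^7 Pa.

16.4 MPa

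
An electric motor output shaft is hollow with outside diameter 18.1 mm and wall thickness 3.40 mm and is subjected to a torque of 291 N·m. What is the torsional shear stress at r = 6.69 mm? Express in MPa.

J = π(d_o⁴ − d_i⁴)/32 = π(0.0181⁴ − 0.0113⁴)/32 = 8.936×10^-9 m⁴.
Shear stress varies linearly with radius: τ = T·r/J = 291.0 × 0.00669 / 8.936×10^-9 = 2.179×10^8 Pa.

218 MPa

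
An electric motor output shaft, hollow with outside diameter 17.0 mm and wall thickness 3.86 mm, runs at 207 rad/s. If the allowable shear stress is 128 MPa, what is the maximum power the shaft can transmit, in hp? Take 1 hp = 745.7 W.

J = π(d_o⁴ − d_i⁴)/32 = π(0.0170⁴ − 0.00928⁴)/32 = 7.472×10^-9 m⁴.
T_max = τ_allow·J/r = 1.28×10^8 × 7.472×10^-9 / 0.00850 = 112.5 N·m.
ω = 207 rad/s, so P_max = T_max·ω = 2.329×10^4 W.

31.2 hp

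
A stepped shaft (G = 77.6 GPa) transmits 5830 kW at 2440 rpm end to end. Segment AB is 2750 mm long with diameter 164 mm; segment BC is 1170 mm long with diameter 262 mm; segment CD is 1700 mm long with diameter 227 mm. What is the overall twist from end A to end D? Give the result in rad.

ω = 2π·2440/60 = 255.5 rad/s, so T = P/ω = 5830×10³ / 255.5 = 22820 N·m.
J_AB = π(0.164)⁴/32 = 7.10×10^-5 m⁴; J_BC = π(0.262)⁴/32 = 4.63×10^-4 m⁴; J_CD = π(0.227)⁴/32 = 2.61×10^-4 m⁴.
θ = (T/G)·Σ L_i/J_i = (22820/77.6×10⁹)·(2.75/7.10×10^-5 + 1.17/4.63×10^-4 + 1.70/2.61×10^-4) = 0.01405 rad.

0.0140 rad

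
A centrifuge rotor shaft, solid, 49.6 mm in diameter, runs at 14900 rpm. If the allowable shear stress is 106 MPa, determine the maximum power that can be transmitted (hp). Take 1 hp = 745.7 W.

J = πd⁴/32 = π(0.0496)⁴/32 = 5.942×10^-7 m⁴.
T_max = τ_allow·J/r = 1.06×10^8 × 5.942×10^-7 / 0.0248 = 2540 N·m.
ω = 2π·14900/60 = 1560 rad/s, so P_max = T_max·ω = 3.963×10^6 W.

5310 hp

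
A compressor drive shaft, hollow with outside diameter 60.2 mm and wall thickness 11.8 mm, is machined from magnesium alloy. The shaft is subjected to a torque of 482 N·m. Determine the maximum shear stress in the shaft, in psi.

J = π(d_o⁴ − d_i⁴)/32 = π(0.0602⁴ − 0.0366⁴)/32 = 1.113×10^-6 m⁴.
τ_max = T·r/J = 482.0 × 0.0301 / 1.113×10^-6 = 1.303×10^7 Pa.

1890 psi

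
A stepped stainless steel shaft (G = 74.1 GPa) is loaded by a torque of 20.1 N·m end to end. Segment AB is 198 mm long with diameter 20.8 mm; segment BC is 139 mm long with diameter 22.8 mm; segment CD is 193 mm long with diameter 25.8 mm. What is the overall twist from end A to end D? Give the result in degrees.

0.318°

J_AB = π(0.0208)⁴/32 = 1.84×10^-8 m⁴; J_BC = π(0.0228)⁴/32 = 2.65×10^-8 m⁴; J_CD = π(0.0258)⁴/32 = 4.35×10^-8 m⁴.
θ = (T/G)·Σ L_i/J_i = (20.10/74.1×10⁹)·(0.198/1.84×10^-8 + 0.139/2.65×10^-8 + 0.193/4.35×10^-8) = 5.547×10^-3 rad.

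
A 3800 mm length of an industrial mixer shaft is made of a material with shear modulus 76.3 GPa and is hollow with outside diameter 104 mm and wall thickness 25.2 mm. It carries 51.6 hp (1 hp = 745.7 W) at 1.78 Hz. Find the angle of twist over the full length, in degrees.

0.920°

ω = 2π·1.78 = 11.18 rad/s, so T = P/ω = 51.6×745.7 / 11.18 = 3440 N·m.
J = π(d_o⁴ − d_i⁴)/32 = π(0.104⁴ − 0.0536⁴)/32 = 1.067×10^-5 m⁴.
θ = T·L/(G·J) = 3440 × 3.80 / (76.3×10⁹ × 1.067×10^-5) = 0.01605 rad.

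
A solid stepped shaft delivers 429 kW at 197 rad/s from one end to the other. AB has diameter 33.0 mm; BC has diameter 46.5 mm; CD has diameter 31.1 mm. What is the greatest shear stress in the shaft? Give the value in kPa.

369000 kPa

ω = 197 rad/s, so T = P/ω = 429×10³ / 197.0 = 2178 N·m.
Under the same torque, τ_max = 16T/(πd³) is largest where d is smallest — segment CD (d = 31.1 mm).
τ_max = 16·2178/(π·(0.0311)³) = 3.687×10^8 Pa.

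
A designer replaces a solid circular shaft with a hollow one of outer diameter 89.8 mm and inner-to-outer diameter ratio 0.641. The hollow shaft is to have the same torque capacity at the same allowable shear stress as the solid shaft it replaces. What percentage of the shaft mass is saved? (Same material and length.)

Equal τ_max and T ⇒ the solid shaft needs d_s³ = d_o³(1−k⁴), so d_s = 89.8·(1−0.641⁴)^(1/3) = 84.43 mm.
Area ratio A_h/A_s = d_o²(1−k²)/d_s² = (1−k²)/(1−k⁴)^(2/3) = 0.6664.
Mass saving = 1 − 0.6664 = 33.4 %.

33.4 %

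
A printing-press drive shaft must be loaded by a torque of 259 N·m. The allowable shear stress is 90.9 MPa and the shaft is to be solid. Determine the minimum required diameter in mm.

For a solid shaft τ_max = 16T/(πd³), so d = (16T/(π τ_allow))^(1/3) = (16·259.0/(π·9.09×10^7))^(1/3) = 0.02439 m.

24.4 mm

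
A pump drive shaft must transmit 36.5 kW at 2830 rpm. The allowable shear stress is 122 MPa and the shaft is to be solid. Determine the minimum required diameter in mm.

ω = 2π·2830/60 = 296.4 rad/s, so T = P/ω = 36.5×10³ / 296.4 = 123.2 N·m.
For a solid shaft τ_max = 16T/(πd³), so d = (16T/(π τ_allow))^(1/3) = (16·123.2/(π·1.22×10^8))^(1/3) = 0.01726 m.

17.3 mm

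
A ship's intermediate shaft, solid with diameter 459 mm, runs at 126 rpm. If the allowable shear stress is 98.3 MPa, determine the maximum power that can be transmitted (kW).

J = πd⁴/32 = π(0.459)⁴/32 = 4.358×10^-3 m⁴.
T_max = τ_allow·J/r = 9.83×10^7 × 4.358×10^-3 / 0.230 = 1.866e6 N·m.
ω = 2π·126/60 = 13.19 rad/s, so P_max = T_max·ω = 2.463×10^7 W.

24600 kW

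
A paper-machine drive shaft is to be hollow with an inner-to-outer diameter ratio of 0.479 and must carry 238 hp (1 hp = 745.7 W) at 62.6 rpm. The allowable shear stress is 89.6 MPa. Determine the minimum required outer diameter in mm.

118 mm

ω = 2π·62.6/60 = 6.555 rad/s, so T = P/ω = 238×745.7 / 6.555 = 27070 N·m.
For a hollow shaft with d_i/d_o = 0.479: τ_max = 16T/(π d_o³ (1−k⁴)), so d_o = [16T/(π τ_allow (1−k⁴))]^(1/3) = [16·27070/(π·8.96×10^7·0.9474)]^(1/3) = 0.1176 m.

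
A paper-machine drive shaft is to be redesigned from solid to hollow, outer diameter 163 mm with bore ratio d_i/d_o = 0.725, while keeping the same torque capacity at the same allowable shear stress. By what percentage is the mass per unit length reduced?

41.2 %

Equal τ_max and T ⇒ the solid shaft needs d_s³ = d_o³(1−k⁴), so d_s = 163·(1−0.725⁴)^(1/3) = 146.3 mm.
Area ratio A_h/A_s = d_o²(1−k²)/d_s² = (1−k²)/(1−k⁴)^(2/3) = 0.5885.
Mass saving = 1 − 0.5885 = 41.2 %.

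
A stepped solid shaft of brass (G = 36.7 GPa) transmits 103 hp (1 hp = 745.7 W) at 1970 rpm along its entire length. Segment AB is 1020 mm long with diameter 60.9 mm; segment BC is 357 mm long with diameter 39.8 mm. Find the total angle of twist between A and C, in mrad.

22.4 mrad

ω = 2π·1970/60 = 206.3 rad/s, so T = P/ω = 103×745.7 / 206.3 = 372.3 N·m.
J_AB = π(0.0609)⁴/32 = 1.35×10^-6 m⁴; J_BC = π(0.0398)⁴/32 = 2.46×10^-7 m⁴.
θ = (T/G)·Σ L_i/J_i = (372.3/36.7×10⁹)·(1.02/1.35×10^-6 + 0.357/2.46×10^-7) = 0.02236 rad.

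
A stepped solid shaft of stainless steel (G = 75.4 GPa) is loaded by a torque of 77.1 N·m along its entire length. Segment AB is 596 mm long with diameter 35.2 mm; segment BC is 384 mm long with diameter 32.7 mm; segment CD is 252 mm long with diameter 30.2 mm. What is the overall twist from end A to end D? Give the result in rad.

J_AB = π(0.0352)⁴/32 = 1.51×10^-7 m⁴; J_BC = π(0.0327)⁴/32 = 1.12×10^-7 m⁴; J_CD = π(0.0302)⁴/32 = 8.17×10^-8 m⁴.
θ = (T/G)·Σ L_i/J_i = (77.10/75.4×10⁹)·(0.596/1.51×10^-7 + 0.384/1.12×10^-7 + 0.252/8.17×10^-8) = 0.01070 rad.

0.0107 rad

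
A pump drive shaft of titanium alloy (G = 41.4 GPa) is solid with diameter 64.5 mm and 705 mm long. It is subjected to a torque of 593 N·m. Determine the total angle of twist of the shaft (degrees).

J = πd⁴/32 = π(0.0645)⁴/32 = 1.699×10^-6 m⁴.
θ = T·L/(G·J) = 593.0 × 0.705 / (41.4×10⁹ × 1.699×10^-6) = 5.943×10^-3 rad.

0.341°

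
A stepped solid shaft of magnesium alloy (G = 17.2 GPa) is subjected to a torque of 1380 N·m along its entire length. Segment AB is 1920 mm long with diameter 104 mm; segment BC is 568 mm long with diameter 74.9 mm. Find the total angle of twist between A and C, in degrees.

J_AB = π(0.104)⁴/32 = 1.15×10^-5 m⁴; J_BC = π(0.0749)⁴/32 = 3.09×10^-6 m⁴.
θ = (T/G)·Σ L_i/J_i = (1380/17.2×10⁹)·(1.92/1.15×10^-5 + 0.568/3.09×10^-6) = 0.02816 rad.

1.61°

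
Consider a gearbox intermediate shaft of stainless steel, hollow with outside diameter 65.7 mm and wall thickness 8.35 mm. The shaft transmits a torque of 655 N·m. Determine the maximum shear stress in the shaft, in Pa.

1.70e7 Pa

J = π(d_o⁴ − d_i⁴)/32 = π(0.0657⁴ − 0.0490⁴)/32 = 1.263×10^-6 m⁴.
τ_max = T·r/J = 655.0 × 0.0329 / 1.263×10^-6 = 1.703×10^7 Pa.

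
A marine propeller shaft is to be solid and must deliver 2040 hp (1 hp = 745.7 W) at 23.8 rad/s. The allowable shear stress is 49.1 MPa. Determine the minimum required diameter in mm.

188 mm

ω = 23.8 rad/s, so T = P/ω = 2040×745.7 / 23.80 = 63920 N·m.
For a solid shaft τ_max = 16T/(πd³), so d = (16T/(π τ_allow))^(1/3) = (16·63920/(π·4.91×10^7))^(1/3) = 0.1879 m.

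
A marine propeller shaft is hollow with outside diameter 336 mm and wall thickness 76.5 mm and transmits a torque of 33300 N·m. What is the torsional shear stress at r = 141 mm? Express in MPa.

J = π(d_o⁴ − d_i⁴)/32 = π(0.336⁴ − 0.183⁴)/32 = 1.141×10^-3 m⁴.
Shear stress varies linearly with radius: τ = T·r/J = 33300 × 0.141 / 1.141×10^-3 = 4.114×10^6 Pa.

4.11 MPa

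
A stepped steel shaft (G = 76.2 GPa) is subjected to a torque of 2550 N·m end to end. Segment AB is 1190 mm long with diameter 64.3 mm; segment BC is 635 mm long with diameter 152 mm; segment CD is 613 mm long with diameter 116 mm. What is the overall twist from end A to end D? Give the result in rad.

0.0253 rad

J_AB = π(0.0643)⁴/32 = 1.68×10^-6 m⁴; J_BC = π(0.152)⁴/32 = 5.24×10^-5 m⁴; J_CD = π(0.116)⁴/32 = 1.78×10^-5 m⁴.
θ = (T/G)·Σ L_i/J_i = (2550/76.2×10⁹)·(1.19/1.68×10^-6 + 0.635/5.24×10^-5 + 0.613/1.78×10^-5) = 0.02529 rad.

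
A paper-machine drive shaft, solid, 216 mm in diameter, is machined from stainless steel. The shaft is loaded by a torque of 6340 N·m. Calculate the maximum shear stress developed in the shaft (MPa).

3.20 MPa

J = πd⁴/32 = π(0.216)⁴/32 = 2.137×10^-4 m⁴.
τ_max = T·r/J = 6340 × 0.108 / 2.137×10^-4 = 3.204×10^6 Pa.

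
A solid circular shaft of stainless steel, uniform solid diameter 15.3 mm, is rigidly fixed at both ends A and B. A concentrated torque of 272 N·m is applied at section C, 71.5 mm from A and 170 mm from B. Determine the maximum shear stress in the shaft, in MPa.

With uniform GJ and both ends fixed, compatibility θ_AC = θ_CB gives T_A·a = T_B·b, together with T_A + T_B = T₀.
T_A = T₀·b/(a+b) = 272.0·170/241.5 = 191.5 N·m; T_B = 80.53 N·m.
τ in each portion: τ_AC = 2.72×10^8 Pa, τ_CB = 1.15×10^8 Pa; maximum is in AC.
τ_max = T_AC·r/J = 191.5·0.00765/5.38×10^-9 = 2.723×10^8 Pa.

272 MPa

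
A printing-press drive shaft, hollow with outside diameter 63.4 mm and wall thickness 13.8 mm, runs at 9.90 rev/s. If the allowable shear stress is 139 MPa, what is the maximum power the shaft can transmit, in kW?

J = π(d_o⁴ − d_i⁴)/32 = π(0.0634⁴ − 0.0358⁴)/32 = 1.425×10^-6 m⁴.
T_max = τ_allow·J/r = 1.39×10^8 × 1.425×10^-6 / 0.0317 = 6248 N·m.
ω = 2π·9.90 = 62.20 rad/s, so P_max = T_max·ω = 3.887×10^5 W.

389 kW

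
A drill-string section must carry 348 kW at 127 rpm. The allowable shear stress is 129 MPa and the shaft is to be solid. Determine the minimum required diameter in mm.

ω = 2π·127/60 = 13.30 rad/s, so T = P/ω = 348×10³ / 13.30 = 26170 N·m.
For a solid shaft τ_max = 16T/(πd³), so d = (16T/(π τ_allow))^(1/3) = (16·26170/(π·1.29×10^8))^(1/3) = 0.1011 m.

101 mm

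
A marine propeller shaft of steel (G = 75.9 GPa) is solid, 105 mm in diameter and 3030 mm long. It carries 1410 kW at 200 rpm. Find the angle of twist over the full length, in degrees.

ω = 2π·200/60 = 20.94 rad/s, so T = P/ω = 1410×10³ / 20.94 = 67320 N·m.
J = πd⁴/32 = π(0.105)⁴/32 = 1.193×10^-5 m⁴.
θ = T·L/(G·J) = 67320 × 3.03 / (75.9×10⁹ × 1.193×10^-5) = 0.2252 rad.

12.9°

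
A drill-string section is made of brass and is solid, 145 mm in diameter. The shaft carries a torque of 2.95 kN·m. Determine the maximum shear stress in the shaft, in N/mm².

J = πd⁴/32 = π(0.145)⁴/32 = 4.340×10^-5 m⁴.
τ_max = T·r/J = 2950 × 0.0725 / 4.340×10^-5 = 4.928×10^6 Pa.

4.93 N/mm²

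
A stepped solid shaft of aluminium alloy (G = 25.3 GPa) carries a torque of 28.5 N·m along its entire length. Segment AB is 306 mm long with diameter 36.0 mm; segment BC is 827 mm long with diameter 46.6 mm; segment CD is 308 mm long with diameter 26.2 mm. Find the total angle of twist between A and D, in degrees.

0.665°

J_AB = π(0.0360)⁴/32 = 1.65×10^-7 m⁴; J_BC = π(0.0466)⁴/32 = 4.63×10^-7 m⁴; J_CD = π(0.0262)⁴/32 = 4.63×10^-8 m⁴.
θ = (T/G)·Σ L_i/J_i = (28.50/25.3×10⁹)·(0.306/1.65×10^-7 + 0.827/4.63×10^-7 + 0.308/4.63×10^-8) = 0.01160 rad.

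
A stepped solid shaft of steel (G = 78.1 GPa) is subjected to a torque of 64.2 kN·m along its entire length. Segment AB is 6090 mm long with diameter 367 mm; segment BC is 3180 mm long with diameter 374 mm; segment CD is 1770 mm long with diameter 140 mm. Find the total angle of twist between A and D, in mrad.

J_AB = π(0.367)⁴/32 = 1.78×10^-3 m⁴; J_BC = π(0.374)⁴/32 = 1.92×10^-3 m⁴; J_CD = π(0.140)⁴/32 = 3.77×10^-5 m⁴.
θ = (T/G)·Σ L_i/J_i = (64200/78.1×10⁹)·(6.09/1.78×10^-3 + 3.18/1.92×10^-3 + 1.77/3.77×10^-5) = 0.04275 rad.

42.8 mrad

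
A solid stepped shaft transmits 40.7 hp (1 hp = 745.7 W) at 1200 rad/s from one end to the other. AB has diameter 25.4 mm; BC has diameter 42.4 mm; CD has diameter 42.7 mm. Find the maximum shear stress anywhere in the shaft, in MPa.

ω = 1200 rad/s, so T = P/ω = 40.7×745.7 / 1200 = 25.29 N·m.
Under the same torque, τ_max = 16T/(πd³) is largest where d is smallest — segment AB (d = 25.4 mm).
τ_max = 16·25.29/(π·(0.0254)³) = 7.860×10^6 Pa.

7.86 MPa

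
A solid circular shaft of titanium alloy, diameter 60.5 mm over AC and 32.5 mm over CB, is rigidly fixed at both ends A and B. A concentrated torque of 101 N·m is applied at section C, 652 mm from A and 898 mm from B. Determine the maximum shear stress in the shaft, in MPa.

Compatibility: T_A·a/J_AC = T_B·b/J_CB with T_A + T_B = T₀.
J_AC = 1.32×10^-6 m⁴, J_CB = 1.10×10^-7 m⁴, so T_A = T₀·(J_AC/a)/((J_AC/a)+(J_CB/b)) = 95.24 N·m, T_B = 5.759 N·m.
τ in each portion: τ_AC = 2.19×10^6 Pa, τ_CB = 8.54×10^5 Pa; maximum is in AC.
τ_max = T_AC·r/J = 95.24·0.0302/1.32×10^-6 = 2.190×10^6 Pa.

2.19 MPa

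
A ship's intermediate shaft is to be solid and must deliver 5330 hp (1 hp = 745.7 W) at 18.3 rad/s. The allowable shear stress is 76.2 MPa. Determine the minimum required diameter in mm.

ω = 18.3 rad/s, so T = P/ω = 5330×745.7 / 18.30 = 217200 N·m.
For a solid shaft τ_max = 16T/(πd³), so d = (16T/(π τ_allow))^(1/3) = (16·217200/(π·7.62×10^7))^(1/3) = 0.2439 m.

244 mm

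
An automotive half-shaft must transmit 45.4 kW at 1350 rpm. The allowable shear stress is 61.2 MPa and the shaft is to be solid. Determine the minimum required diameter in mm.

29.9 mm

ω = 2π·1350/60 = 141.4 rad/s, so T = P/ω = 45.4×10³ / 141.4 = 321.1 N·m.
For a solid shaft τ_max = 16T/(πd³), so d = (16T/(π τ_allow))^(1/3) = (16·321.1/(π·6.12×10^7))^(1/3) = 0.02990 m.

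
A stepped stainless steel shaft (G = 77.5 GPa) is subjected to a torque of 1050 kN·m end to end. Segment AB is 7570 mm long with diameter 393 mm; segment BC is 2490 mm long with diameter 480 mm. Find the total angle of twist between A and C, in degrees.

J_AB = π(0.393)⁴/32 = 2.34×10^-3 m⁴; J_BC = π(0.480)⁴/32 = 5.21×10^-3 m⁴.
θ = (T/G)·Σ L_i/J_i = (1.050e6/77.5×10⁹)·(7.57/2.34×10^-3 + 2.49/5.21×10^-3) = 0.05027 rad.

2.88°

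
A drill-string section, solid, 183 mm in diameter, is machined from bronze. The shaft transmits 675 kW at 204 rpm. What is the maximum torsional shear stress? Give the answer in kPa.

ω = 2π·204/60 = 21.36 rad/s, so T = P/ω = 675×10³ / 21.36 = 31600 N·m.
J = πd⁴/32 = π(0.183)⁴/32 = 1.101×10^-4 m⁴.
τ_max = T·r/J = 31600 × 0.0915 / 1.101×10^-4 = 2.626×10^7 Pa.

26300 kPa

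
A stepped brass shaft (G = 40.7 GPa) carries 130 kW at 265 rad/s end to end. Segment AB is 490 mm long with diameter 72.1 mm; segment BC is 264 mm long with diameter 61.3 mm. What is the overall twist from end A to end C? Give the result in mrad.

4.52 mrad

ω = 265 rad/s, so T = P/ω = 130×10³ / 265.0 = 490.6 N·m.
J_AB = π(0.0721)⁴/32 = 2.65×10^-6 m⁴; J_BC = π(0.0613)⁴/32 = 1.39×10^-6 m⁴.
θ = (T/G)·Σ L_i/J_i = (490.6/40.7×10⁹)·(0.490/2.65×10^-6 + 0.264/1.39×10^-6) = 4.522×10^-3 rad.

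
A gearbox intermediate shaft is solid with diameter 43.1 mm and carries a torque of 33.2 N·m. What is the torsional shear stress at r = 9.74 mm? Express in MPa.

J = πd⁴/32 = π(0.0431)⁴/32 = 3.388×10^-7 m⁴.
Shear stress varies linearly with radius: τ = T·r/J = 33.20 × 0.00974 / 3.388×10^-7 = 9.545×10^5 Pa.

0.955 MPa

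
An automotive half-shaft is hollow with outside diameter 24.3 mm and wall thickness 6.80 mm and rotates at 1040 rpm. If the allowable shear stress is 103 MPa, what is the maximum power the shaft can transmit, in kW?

30.4 kW

J = π(d_o⁴ − d_i⁴)/32 = π(0.0243⁴ − 0.0107⁴)/32 = 3.294×10^-8 m⁴.
T_max = τ_allow·J/r = 1.03×10^8 × 3.294×10^-8 / 0.0122 = 279.3 N·m.
ω = 2π·1040/60 = 108.9 rad/s, so P_max = T_max·ω = 3.042×10^4 W.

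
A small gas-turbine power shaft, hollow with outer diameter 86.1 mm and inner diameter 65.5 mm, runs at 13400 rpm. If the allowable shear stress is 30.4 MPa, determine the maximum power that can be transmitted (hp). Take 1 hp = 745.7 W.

J = π(d_o⁴ − d_i⁴)/32 = π(0.0861⁴ − 0.0655⁴)/32 = 3.588×10^-6 m⁴.
T_max = τ_allow·J/r = 3.04×10^7 × 3.588×10^-6 / 0.0430 = 2534 N·m.
ω = 2π·13400/60 = 1403 rad/s, so P_max = T_max·ω = 3.556×10^6 W.

4770 hp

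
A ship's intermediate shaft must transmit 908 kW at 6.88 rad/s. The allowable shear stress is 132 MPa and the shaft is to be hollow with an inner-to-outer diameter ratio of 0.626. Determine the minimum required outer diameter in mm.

182 mm

ω = 6.88 rad/s, so T = P/ω = 908×10³ / 6.880 = 132000 N·m.
For a hollow shaft with d_i/d_o = 0.626: τ_max = 16T/(π d_o³ (1−k⁴)), so d_o = [16T/(π τ_allow (1−k⁴))]^(1/3) = [16·132000/(π·1.32×10^8·0.8464)]^(1/3) = 0.1819 m.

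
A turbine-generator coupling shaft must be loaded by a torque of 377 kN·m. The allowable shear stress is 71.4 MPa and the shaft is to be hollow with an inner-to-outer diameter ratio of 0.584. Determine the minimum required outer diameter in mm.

For a hollow shaft with d_i/d_o = 0.584: τ_max = 16T/(π d_o³ (1−k⁴)), so d_o = [16T/(π τ_allow (1−k⁴))]^(1/3) = [16·377000/(π·7.14×10^7·0.8837)]^(1/3) = 0.3122 m.

312 mm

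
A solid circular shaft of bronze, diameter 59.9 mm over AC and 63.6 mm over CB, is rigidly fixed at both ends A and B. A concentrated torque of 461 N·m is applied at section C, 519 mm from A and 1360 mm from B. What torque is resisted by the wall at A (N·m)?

Compatibility: T_A·a/J_AC = T_B·b/J_CB with T_A + T_B = T₀.
J_AC = 1.26×10^-6 m⁴, J_CB = 1.61×10^-6 m⁴, so T_A = T₀·(J_AC/a)/((J_AC/a)+(J_CB/b)) = 310.4 N·m, T_B = 150.6 N·m.

310 N·m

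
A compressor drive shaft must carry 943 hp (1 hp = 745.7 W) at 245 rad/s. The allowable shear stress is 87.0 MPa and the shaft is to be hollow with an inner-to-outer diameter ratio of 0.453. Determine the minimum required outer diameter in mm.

56.0 mm

ω = 245 rad/s, so T = P/ω = 943×745.7 / 245.0 = 2870 N·m.
For a hollow shaft with d_i/d_o = 0.453: τ_max = 16T/(π d_o³ (1−k⁴)), so d_o = [16T/(π τ_allow (1−k⁴))]^(1/3) = [16·2870/(π·8.70×10^7·0.9579)]^(1/3) = 0.05598 m.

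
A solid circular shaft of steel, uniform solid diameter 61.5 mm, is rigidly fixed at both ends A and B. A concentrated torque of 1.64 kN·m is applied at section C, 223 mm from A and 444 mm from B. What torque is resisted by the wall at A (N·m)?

With uniform GJ and both ends fixed, compatibility θ_AC = θ_CB gives T_A·a = T_B·b, together with T_A + T_B = T₀.
T_A = T₀·b/(a+b) = 1640·444/667.0 = 1092 N·m; T_B = 548.3 N·m.

1090 N·m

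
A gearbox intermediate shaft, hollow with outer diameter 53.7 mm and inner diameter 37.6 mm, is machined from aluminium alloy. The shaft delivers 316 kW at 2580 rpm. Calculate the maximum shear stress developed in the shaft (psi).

ω = 2π·2580/60 = 270.2 rad/s, so T = P/ω = 316×10³ / 270.2 = 1170 N·m.
J = π(d_o⁴ − d_i⁴)/32 = π(0.0537⁴ − 0.0376⁴)/32 = 6.202×10^-7 m⁴.
τ_max = T·r/J = 1170 × 0.0269 / 6.202×10^-7 = 5.064×10^7 Pa.

7340 psi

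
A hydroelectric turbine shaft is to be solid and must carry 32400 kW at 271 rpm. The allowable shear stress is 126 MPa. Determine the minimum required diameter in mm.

359 mm

ω = 2π·271/60 = 28.38 rad/s, so T = P/ω = 32400×10³ / 28.38 = 1.142e6 N·m.
For a solid shaft τ_max = 16T/(πd³), so d = (16T/(π τ_allow))^(1/3) = (16·1.142e6/(π·1.26×10^8))^(1/3) = 0.3587 m.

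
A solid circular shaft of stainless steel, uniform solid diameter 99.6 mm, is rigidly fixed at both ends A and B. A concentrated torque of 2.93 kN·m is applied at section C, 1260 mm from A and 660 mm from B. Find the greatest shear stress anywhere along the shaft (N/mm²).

With uniform GJ and both ends fixed, compatibility θ_AC = θ_CB gives T_A·a = T_B·b, together with T_A + T_B = T₀.
T_A = T₀·b/(a+b) = 2930·660/1920 = 1007 N·m; T_B = 1923 N·m.
τ in each portion: τ_AC = 5.19×10^6 Pa, τ_CB = 9.91×10^6 Pa; maximum is in CB.
τ_max = T_CB·r/J = 1923·0.0498/9.66×10^-6 = 9.911×10^6 Pa.

9.91 N/mm²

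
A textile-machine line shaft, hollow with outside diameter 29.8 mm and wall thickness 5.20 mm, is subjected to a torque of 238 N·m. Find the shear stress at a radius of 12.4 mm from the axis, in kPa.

J = π(d_o⁴ − d_i⁴)/32 = π(0.0298⁴ − 0.0194⁴)/32 = 6.352×10^-8 m⁴.
Shear stress varies linearly with radius: τ = T·r/J = 238.0 × 0.0124 / 6.352×10^-8 = 4.646×10^7 Pa.

46500 kPa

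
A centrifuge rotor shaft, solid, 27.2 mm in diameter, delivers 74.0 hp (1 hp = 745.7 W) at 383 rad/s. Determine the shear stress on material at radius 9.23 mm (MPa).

ω = 383 rad/s, so T = P/ω = 74.0×745.7 / 383.0 = 144.1 N·m.
J = πd⁴/32 = π(0.0272)⁴/32 = 5.374×10^-8 m⁴.
Shear stress varies linearly with radius: τ = T·r/J = 144.1 × 0.00923 / 5.374×10^-8 = 2.475×10^7 Pa.

24.7 MPa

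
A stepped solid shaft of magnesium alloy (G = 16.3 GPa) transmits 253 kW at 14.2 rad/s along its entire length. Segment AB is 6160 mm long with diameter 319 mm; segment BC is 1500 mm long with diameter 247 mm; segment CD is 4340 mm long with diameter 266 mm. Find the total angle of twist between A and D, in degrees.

ω = 14.2 rad/s, so T = P/ω = 253×10³ / 14.20 = 17820 N·m.
J_AB = π(0.319)⁴/32 = 1.02×10^-3 m⁴; J_BC = π(0.247)⁴/32 = 3.65×10^-4 m⁴; J_CD = π(0.266)⁴/32 = 4.92×10^-4 m⁴.
θ = (T/G)·Σ L_i/J_i = (17820/16.3×10⁹)·(6.16/1.02×10^-3 + 1.50/3.65×10^-4 + 4.34/4.92×10^-4) = 0.02076 rad.

1.19°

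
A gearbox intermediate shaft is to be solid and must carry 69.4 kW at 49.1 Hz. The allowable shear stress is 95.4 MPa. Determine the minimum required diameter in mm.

22.9 mm

ω = 2π·49.1 = 308.5 rad/s, so T = P/ω = 69.4×10³ / 308.5 = 225.0 N·m.
For a solid shaft τ_max = 16T/(πd³), so d = (16T/(π τ_allow))^(1/3) = (16·225.0/(π·9.54×10^7))^(1/3) = 0.02290 m.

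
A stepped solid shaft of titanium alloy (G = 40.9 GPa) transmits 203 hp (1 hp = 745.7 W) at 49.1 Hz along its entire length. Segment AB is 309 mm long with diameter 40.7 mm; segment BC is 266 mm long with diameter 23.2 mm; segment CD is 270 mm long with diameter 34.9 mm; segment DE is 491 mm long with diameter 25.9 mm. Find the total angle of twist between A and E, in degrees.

ω = 2π·49.1 = 308.5 rad/s, so T = P/ω = 203×745.7 / 308.5 = 490.7 N·m.
J_AB = π(0.0407)⁴/32 = 2.69×10^-7 m⁴; J_BC = π(0.0232)⁴/32 = 2.84×10^-8 m⁴; J_CD = π(0.0349)⁴/32 = 1.46×10^-7 m⁴; J_DE = π(0.0259)⁴/32 = 4.42×10^-8 m⁴.
θ = (T/G)·Σ L_i/J_i = (490.7/40.9×10⁹)·(0.309/2.69×10^-7 + 0.266/2.84×10^-8 + 0.270/1.46×10^-7 + 0.491/4.42×10^-8) = 0.2815 rad.

16.1°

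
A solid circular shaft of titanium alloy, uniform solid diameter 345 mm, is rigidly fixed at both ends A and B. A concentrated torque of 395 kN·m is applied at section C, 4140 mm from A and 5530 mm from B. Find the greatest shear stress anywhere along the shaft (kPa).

28000 kPa

With uniform GJ and both ends fixed, compatibility θ_AC = θ_CB gives T_A·a = T_B·b, together with T_A + T_B = T₀.
T_A = T₀·b/(a+b) = 395000·5530/9670 = 225900 N·m; T_B = 169100 N·m.
τ in each portion: τ_AC = 2.80×10^7 Pa, τ_CB = 2.10×10^7 Pa; maximum is in AC.
τ_max = T_AC·r/J = 225900·0.172/1.39×10^-3 = 2.802×10^7 Pa.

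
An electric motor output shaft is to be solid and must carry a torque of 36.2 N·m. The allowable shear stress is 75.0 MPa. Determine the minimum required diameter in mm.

For a solid shaft τ_max = 16T/(πd³), so d = (16T/(π τ_allow))^(1/3) = (16·36.20/(π·7.50×10^7))^(1/3) = 0.01350 m.

13.5 mm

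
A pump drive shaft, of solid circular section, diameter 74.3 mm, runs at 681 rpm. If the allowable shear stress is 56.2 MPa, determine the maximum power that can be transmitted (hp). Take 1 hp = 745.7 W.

J = πd⁴/32 = π(0.0743)⁴/32 = 2.992×10^-6 m⁴.
T_max = τ_allow·J/r = 5.62×10^7 × 2.992×10^-6 / 0.0371 = 4526 N·m.
ω = 2π·681/60 = 71.31 rad/s, so P_max = T_max·ω = 3.228×10^5 W.

433 hp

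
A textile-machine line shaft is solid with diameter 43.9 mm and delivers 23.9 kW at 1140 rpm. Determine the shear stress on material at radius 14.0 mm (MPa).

ω = 2π·1140/60 = 119.4 rad/s, so T = P/ω = 23.9×10³ / 119.4 = 200.2 N·m.
J = πd⁴/32 = π(0.0439)⁴/32 = 3.646×10^-7 m⁴.
Shear stress varies linearly with radius: τ = T·r/J = 200.2 × 0.0140 / 3.646×10^-7 = 7.687×10^6 Pa.

7.69 MPa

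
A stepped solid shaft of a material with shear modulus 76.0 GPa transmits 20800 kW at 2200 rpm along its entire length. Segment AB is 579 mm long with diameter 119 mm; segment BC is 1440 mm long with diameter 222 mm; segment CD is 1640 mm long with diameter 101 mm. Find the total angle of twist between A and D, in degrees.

13.3°

ω = 2π·2200/60 = 230.4 rad/s, so T = P/ω = 20800×10³ / 230.4 = 90280 N·m.
J_AB = π(0.119)⁴/32 = 1.97×10^-5 m⁴; J_BC = π(0.222)⁴/32 = 2.38×10^-4 m⁴; J_CD = π(0.101)⁴/32 = 1.02×10^-5 m⁴.
θ = (T/G)·Σ L_i/J_i = (90280/76.0×10⁹)·(0.579/1.97×10^-5 + 1.44/2.38×10^-4 + 1.64/1.02×10^-5) = 0.2328 rad.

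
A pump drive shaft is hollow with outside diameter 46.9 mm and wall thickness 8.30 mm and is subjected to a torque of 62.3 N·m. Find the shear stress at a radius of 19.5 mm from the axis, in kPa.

J = π(d_o⁴ − d_i⁴)/32 = π(0.0469⁴ − 0.0303⁴)/32 = 3.922×10^-7 m⁴.
Shear stress varies linearly with radius: τ = T·r/J = 62.30 × 0.0195 / 3.922×10^-7 = 3.097×10^6 Pa.

3100 kPa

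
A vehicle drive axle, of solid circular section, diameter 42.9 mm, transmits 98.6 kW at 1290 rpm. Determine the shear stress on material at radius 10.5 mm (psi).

ω = 2π·1290/60 = 135.1 rad/s, so T = P/ω = 98.6×10³ / 135.1 = 729.9 N·m.
J = πd⁴/32 = π(0.0429)⁴/32 = 3.325×10^-7 m⁴.
Shear stress varies linearly with radius: τ = T·r/J = 729.9 × 0.0105 / 3.325×10^-7 = 2.305×10^7 Pa.

3340 psi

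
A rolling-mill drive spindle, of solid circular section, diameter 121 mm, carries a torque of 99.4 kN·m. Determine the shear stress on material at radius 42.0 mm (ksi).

J = πd⁴/32 = π(0.121)⁴/32 = 2.104×10^-5 m⁴.
Shear stress varies linearly with radius: τ = T·r/J = 99400 × 0.0420 / 2.104×10^-5 = 1.984×10^8 Pa.

28.8 ksi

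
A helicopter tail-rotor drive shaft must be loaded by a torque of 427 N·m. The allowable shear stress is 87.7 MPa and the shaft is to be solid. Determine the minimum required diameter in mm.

For a solid shaft τ_max = 16T/(πd³), so d = (16T/(π τ_allow))^(1/3) = (16·427.0/(π·8.77×10^7))^(1/3) = 0.02916 m.

29.2 mm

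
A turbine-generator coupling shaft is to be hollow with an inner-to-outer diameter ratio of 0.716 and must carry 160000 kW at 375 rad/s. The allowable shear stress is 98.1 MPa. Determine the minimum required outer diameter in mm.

ω = 375 rad/s, so T = P/ω = 160000×10³ / 375.0 = 426700 N·m.
For a hollow shaft with d_i/d_o = 0.716: τ_max = 16T/(π d_o³ (1−k⁴)), so d_o = [16T/(π τ_allow (1−k⁴))]^(1/3) = [16·426700/(π·9.81×10^7·0.7372)]^(1/3) = 0.3109 m.

311 mm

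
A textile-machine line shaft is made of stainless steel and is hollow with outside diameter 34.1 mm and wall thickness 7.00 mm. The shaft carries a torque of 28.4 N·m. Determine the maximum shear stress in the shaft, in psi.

602 psi

J = π(d_o⁴ − d_i⁴)/32 = π(0.0341⁴ − 0.0201⁴)/32 = 1.167×10^-7 m⁴.
τ_max = T·r/J = 28.40 × 0.0170 / 1.167×10^-7 = 4.149×10^6 Pa.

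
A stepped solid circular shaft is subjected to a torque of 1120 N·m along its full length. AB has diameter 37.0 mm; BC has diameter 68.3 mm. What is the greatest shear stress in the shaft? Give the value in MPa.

113 MPa

Under the same torque, τ_max = 16T/(πd³) is largest where d is smallest — segment AB (d = 37.0 mm).
τ_max = 16·1120/(π·(0.0370)³) = 1.126×10^8 Pa.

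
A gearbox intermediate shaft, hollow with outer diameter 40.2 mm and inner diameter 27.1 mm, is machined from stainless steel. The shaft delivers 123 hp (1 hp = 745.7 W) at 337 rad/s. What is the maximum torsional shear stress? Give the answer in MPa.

ω = 337 rad/s, so T = P/ω = 123×745.7 / 337.0 = 272.2 N·m.
J = π(d_o⁴ − d_i⁴)/32 = π(0.0402⁴ − 0.0271⁴)/32 = 2.034×10^-7 m⁴.
τ_max = T·r/J = 272.2 × 0.0201 / 2.034×10^-7 = 2.689×10^7 Pa.

26.9 MPa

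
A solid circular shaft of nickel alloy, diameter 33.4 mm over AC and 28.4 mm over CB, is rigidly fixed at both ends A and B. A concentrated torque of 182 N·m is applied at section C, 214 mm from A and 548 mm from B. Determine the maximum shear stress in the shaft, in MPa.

Compatibility: T_A·a/J_AC = T_B·b/J_CB with T_A + T_B = T₀.
J_AC = 1.22×10^-7 m⁴, J_CB = 6.39×10^-8 m⁴, so T_A = T₀·(J_AC/a)/((J_AC/a)+(J_CB/b)) = 151.1 N·m, T_B = 30.85 N·m.
τ in each portion: τ_AC = 2.07×10^7 Pa, τ_CB = 6.86×10^6 Pa; maximum is in AC.
τ_max = T_AC·r/J = 151.1·0.0167/1.22×10^-7 = 2.066×10^7 Pa.

20.7 MPa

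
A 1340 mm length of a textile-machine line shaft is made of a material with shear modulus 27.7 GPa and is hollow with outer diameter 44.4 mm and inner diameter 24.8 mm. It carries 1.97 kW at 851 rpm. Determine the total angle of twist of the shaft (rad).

ω = 2π·851/60 = 89.12 rad/s, so T = P/ω = 1.97×10³ / 89.12 = 22.11 N·m.
J = π(d_o⁴ − d_i⁴)/32 = π(0.0444⁴ − 0.0248⁴)/32 = 3.444×10^-7 m⁴.
θ = T·L/(G·J) = 22.11 × 1.34 / (27.7×10⁹ × 3.444×10^-7) = 3.105×10^-3 rad.

0.00311 rad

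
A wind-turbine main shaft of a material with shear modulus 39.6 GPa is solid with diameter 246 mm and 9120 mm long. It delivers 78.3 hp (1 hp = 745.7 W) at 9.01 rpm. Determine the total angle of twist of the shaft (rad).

ω = 2π·9.01/60 = 0.9435 rad/s, so T = P/ω = 78.3×745.7 / 0.9435 = 61880 N·m.
J = πd⁴/32 = π(0.246)⁴/32 = 3.595×10^-4 m⁴.
θ = T·L/(G·J) = 61880 × 9.12 / (39.6×10⁹ × 3.595×10^-4) = 0.03964 rad.

0.0396 rad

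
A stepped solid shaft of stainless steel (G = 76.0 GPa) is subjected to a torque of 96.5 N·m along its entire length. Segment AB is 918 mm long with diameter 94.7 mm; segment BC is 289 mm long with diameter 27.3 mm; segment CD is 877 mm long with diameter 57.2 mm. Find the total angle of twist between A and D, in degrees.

0.455°

J_AB = π(0.0947)⁴/32 = 7.90×10^-6 m⁴; J_BC = π(0.0273)⁴/32 = 5.45×10^-8 m⁴; J_CD = π(0.0572)⁴/32 = 1.05×10^-6 m⁴.
θ = (T/G)·Σ L_i/J_i = (96.50/76.0×10⁹)·(0.918/7.90×10^-6 + 0.289/5.45×10^-8 + 0.877/1.05×10^-6) = 7.936×10^-3 rad.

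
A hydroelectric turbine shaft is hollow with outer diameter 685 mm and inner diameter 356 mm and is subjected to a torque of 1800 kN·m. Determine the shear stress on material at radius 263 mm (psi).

J = π(d_o⁴ − d_i⁴)/32 = π(0.685⁴ − 0.356⁴)/32 = 0.02004 m⁴.
Shear stress varies linearly with radius: τ = T·r/J = 1.800e6 × 0.263 / 0.02004 = 2.362×10^7 Pa.

3430 psi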